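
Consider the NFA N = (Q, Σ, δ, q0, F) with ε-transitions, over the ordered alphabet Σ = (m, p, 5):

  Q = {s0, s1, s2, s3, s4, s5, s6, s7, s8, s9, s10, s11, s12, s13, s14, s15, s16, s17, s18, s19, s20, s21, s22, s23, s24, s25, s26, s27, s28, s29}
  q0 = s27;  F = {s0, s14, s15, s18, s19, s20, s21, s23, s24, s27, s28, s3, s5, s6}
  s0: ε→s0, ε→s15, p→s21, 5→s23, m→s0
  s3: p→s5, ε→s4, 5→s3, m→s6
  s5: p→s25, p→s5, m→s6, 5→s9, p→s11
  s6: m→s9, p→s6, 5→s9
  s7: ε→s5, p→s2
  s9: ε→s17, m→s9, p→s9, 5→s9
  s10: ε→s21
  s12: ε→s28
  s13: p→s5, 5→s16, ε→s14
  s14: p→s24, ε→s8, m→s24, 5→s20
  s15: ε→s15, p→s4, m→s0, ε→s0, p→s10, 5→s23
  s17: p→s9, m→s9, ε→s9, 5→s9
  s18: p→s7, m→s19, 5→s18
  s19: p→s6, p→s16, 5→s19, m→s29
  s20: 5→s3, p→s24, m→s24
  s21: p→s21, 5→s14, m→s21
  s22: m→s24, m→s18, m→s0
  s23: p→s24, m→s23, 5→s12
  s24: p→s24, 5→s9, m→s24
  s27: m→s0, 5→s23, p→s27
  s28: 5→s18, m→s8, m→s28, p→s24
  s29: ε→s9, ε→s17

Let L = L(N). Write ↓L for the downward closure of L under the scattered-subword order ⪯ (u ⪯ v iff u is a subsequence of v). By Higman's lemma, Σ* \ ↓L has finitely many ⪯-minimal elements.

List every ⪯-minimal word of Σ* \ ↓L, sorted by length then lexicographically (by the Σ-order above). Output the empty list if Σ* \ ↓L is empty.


|Q|=30, |F|=14, |δ|=73 (14 ε).
min D↑ (14 st, q0=0, F={7}): 0:m→1,p→0,5→2 1:m→1,p→3,5→2 2:m→2,p→4,5→5 3:m→3,p→3,5→6 4:m→4,p→4,5→7 5:m→5,p→4,5→8 6:m→4,p→4,5→9 7:m→7,p→7,5→7 8:m→10,p→11,5→8 9:m→4,p→4,5→12 10:m→7,p→13,5→10 11:m→13,p→11,5→7 12:m→13,p→11,5→12 13:m→7,p→13,5→7 [Hopcroft].
'5p5': N↓-sim [26, 21, 10, 2] end={s17,s9} — reject; 3/3 deletions ∈↓L.
'mp5m5': N↓-sim [26, 25, 17, 12, 4, 2] end={s17,s9} ∉↓L; 5/5 del acc.
'555mm': |S_i|=[26, 21, 19, 14, 6, 3] end={s17,s29,s9} ∉↓L; 5/5 single-dels accept.
3 obstructions.

Antichain: [5p5, mp5m5, 555mm].


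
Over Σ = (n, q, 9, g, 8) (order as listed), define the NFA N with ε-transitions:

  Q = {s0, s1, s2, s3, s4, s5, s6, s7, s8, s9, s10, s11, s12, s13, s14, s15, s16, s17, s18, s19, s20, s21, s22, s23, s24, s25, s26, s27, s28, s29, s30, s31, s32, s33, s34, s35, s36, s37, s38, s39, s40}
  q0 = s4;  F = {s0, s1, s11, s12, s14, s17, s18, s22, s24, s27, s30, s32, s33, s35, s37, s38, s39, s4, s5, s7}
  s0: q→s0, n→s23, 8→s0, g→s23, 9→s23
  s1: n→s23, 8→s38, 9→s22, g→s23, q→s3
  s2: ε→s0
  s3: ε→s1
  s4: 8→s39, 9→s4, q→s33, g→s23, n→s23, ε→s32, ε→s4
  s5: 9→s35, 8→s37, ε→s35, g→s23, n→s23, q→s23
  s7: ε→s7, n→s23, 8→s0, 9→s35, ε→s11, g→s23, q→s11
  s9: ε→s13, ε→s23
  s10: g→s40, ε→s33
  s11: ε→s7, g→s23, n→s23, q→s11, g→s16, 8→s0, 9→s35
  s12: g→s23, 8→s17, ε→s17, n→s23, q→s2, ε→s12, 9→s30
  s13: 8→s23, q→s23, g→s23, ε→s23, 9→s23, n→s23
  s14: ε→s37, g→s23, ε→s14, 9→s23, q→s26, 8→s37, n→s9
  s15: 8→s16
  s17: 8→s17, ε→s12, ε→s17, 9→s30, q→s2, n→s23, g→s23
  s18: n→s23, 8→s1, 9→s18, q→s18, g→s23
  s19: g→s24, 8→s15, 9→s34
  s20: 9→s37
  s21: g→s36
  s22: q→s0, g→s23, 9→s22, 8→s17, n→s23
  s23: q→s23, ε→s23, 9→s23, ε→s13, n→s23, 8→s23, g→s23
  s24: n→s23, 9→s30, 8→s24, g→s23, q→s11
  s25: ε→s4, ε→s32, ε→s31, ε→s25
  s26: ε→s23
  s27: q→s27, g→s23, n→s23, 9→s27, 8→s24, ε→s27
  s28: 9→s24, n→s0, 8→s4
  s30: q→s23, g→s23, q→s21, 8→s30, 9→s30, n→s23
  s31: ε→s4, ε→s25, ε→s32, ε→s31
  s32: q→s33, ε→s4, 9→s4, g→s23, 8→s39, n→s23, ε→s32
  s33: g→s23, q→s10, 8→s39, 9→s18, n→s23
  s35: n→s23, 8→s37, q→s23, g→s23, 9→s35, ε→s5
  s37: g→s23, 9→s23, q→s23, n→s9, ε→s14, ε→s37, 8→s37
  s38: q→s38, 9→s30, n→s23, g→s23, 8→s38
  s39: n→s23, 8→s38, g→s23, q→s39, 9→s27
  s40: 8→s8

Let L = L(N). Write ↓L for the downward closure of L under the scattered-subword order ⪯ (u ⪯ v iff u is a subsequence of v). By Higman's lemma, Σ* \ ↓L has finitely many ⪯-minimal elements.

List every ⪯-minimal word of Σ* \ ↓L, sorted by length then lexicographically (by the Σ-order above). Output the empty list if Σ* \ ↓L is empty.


|Q|=41, |F|=20, |δ|=158 (35 ε).
min D↑ (16 st, q0=0, F={1}): 0:n→1,q→2,9→0,g→1,8→3 1:n→1,q→1,9→1,g→1,8→1 2:n→1,q→2,9→4,g→1,8→3 3:n→1,q→3,9→5,g→1,8→6 4:n→1,q→4,9→4,g→1,8→7 5:n→1,q→5,9→5,g→1,8→8 6:n→1,q→6,9→9,g→1,8→6 7:n→1,q→7,9→10,g→1,8→6 8:n→1,q→11,9→9,g→1,8→8 9:n→1,q→1,9→9,g→1,8→9 10:n→1,q→12,9→10,g→1,8→13 11:n→1,q→11,9→14,g→1,8→12 12:n→1,q→12,9→1,g→1,8→12 13:n→1,q→12,9→9,g→1,8→13 14:n→1,q→1,9→14,g→1,8→15 15:n→1,q→1,9→1,g→1,8→15.
'n': N↓-sim [32, 3] end={s13,s23,s9} ∉↓L; 1/1 single-dels accept.
'g': |S_i|=[32, 6] end={s13,s16,s23,s36,s40,s8} — reject; 1/1 deletions ∈↓L.
'889q': N↓-sim [32, 26, 20, 11, 5] end={s13,s21,s23,s26,s36} — reject; 4/4 single-dels accept.
'q989q9': N↓-sim [32, 30, 25, 23, 16, 7, 2] end={s13,s23} — reject; 6/6 deletions ∈↓L.
'898q89': |S_i|=[32, 26, 21, 19, 15, 7, 2] end={s13,s23} ∉↓L; 6/6 del acc.
5 words, ⪯-incomp.

Antichain: [n, g, 889q, q989q9, 898q89].


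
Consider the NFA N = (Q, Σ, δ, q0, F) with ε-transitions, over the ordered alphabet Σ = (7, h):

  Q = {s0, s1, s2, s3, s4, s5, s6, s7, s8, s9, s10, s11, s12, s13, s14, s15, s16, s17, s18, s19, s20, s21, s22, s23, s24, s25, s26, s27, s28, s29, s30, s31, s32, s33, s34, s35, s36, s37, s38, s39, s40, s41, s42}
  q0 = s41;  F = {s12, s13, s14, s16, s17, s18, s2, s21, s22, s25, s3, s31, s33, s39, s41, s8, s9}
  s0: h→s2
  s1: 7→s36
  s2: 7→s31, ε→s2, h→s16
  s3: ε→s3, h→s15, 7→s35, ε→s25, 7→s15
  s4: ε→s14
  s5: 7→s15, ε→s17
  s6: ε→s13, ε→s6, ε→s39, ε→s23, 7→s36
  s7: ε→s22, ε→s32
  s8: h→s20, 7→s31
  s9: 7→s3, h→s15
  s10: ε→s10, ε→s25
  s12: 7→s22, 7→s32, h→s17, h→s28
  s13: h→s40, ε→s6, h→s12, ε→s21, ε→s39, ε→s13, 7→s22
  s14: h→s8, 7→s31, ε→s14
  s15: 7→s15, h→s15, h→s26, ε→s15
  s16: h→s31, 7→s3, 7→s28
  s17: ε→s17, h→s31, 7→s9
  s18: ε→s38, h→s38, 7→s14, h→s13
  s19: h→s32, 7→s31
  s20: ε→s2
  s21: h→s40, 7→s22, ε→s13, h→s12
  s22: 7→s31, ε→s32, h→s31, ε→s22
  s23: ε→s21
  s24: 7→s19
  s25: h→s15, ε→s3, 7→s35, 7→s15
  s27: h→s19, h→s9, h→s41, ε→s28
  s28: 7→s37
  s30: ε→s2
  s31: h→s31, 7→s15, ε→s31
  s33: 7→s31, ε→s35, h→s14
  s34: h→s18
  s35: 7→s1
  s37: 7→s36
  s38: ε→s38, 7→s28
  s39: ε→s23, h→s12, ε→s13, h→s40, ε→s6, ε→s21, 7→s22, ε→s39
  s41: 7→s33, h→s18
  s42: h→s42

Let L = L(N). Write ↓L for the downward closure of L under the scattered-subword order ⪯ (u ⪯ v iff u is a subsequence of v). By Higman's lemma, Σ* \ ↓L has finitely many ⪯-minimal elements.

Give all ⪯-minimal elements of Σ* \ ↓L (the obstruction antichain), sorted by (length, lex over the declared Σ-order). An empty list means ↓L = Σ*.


|Q|=43, |F|=17, |δ|=99 (37 ε).
min D↑ (15 st, q0=0, F={6}): 0:7→1,h→2 1:7→3,h→4 2:7→4,h→5 3:7→6,h→3 4:7→3,h→7 5:7→8,h→9 6:7→6,h→6 7:7→3,h→10 8:7→3,h→3 9:7→8,h→11 10:7→3,h→12 11:7→13,h→3 12:7→14,h→3 13:7→14,h→6 14:7→6,h→6.
'777': run [30, 19, 10, 6] end={s1,s15,s26,s35,s36,s37} ∉↓L; 3/3 del acc.
'hh7h7': |S_i|=[30, 28, 26, 13, 3, 2] end={s15,s26} — reject; 5/5 single-dels accept.
'hhhh7h': |S_i|=[30, 28, 26, 19, 13, 10, 2] end={s15,s26} rej; 6/6 del acc.
'hhhhh7': N↓-sim [30, 28, 26, 19, 13, 3, 2] end={s15,s26} — reject; 6/6 deletions ∈↓L.
4 minimals (antichain).

Antichain: [777, hh7h7, hhhh7h, hhhhh7].


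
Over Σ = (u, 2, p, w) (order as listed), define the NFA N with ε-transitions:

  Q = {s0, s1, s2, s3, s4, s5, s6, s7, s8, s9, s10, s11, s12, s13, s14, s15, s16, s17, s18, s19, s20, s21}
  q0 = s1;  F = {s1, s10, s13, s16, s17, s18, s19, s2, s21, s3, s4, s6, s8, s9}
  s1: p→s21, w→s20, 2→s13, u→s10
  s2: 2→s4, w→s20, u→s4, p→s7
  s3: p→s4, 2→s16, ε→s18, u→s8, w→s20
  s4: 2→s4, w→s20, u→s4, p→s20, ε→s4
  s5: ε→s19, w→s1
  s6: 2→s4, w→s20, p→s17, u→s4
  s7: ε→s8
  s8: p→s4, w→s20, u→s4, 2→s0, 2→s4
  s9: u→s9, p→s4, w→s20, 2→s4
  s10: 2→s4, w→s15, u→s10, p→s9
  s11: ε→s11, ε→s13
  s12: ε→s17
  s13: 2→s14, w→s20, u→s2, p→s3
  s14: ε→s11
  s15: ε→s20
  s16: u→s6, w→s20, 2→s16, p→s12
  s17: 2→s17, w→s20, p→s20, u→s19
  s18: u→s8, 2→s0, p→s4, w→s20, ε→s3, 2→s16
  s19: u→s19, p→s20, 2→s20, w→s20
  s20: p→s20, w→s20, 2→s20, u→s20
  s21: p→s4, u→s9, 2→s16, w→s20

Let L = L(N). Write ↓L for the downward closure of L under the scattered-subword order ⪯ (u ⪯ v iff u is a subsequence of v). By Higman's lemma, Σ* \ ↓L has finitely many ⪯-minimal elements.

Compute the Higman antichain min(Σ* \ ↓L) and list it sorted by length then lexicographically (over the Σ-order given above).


min(Σ*\↓L) = [w, u2p, ppp, 2uup, p2pu2].

|Q|=22, |F|=14, |δ|=73 (10 ε).
min D↑ (14 st, q0=0, F={4}): 0:u→1,2→2,p→3,w→4 1:u→1,2→5,p→6,w→4 2:u→7,2→2,p→8,w→4 3:u→6,2→9,p→5,w→4 4:u→4,2→4,p→4,w→4 5:u→5,2→5,p→4,w→4 6:u→6,2→5,p→5,w→4 7:u→5,2→5,p→10,w→4 8:u→10,2→9,p→5,w→4 9:u→11,2→9,p→12,w→4 10:u→5,2→5,p→5,w→4 11:u→5,2→5,p→12,w→4 12:u→13,2→12,p→4,w→4 13:u→13,2→4,p→4,w→4.
'w': |S_i|=[21, 2] end={s15,s20} — reject; 1/1 deletions ∈↓L.
'u2p': |S_i|=[21, 12, 5, 1] end={s20} ∉↓L; 3/3 deletions ∈↓L.
'ppp': |S_i|=[21, 14, 5, 1] end={s20} ∉↓L; 3/3 single-dels accept.
'2uup': N↓-sim [21, 16, 9, 3, 1] end={s20} — reject; 4/4 deletions ∈↓L.
'p2pu2': N↓-sim [21, 14, 8, 4, 2, 1] end={s20} — reject; 5/5 deletions ∈↓L.
5 minimals (antichain).


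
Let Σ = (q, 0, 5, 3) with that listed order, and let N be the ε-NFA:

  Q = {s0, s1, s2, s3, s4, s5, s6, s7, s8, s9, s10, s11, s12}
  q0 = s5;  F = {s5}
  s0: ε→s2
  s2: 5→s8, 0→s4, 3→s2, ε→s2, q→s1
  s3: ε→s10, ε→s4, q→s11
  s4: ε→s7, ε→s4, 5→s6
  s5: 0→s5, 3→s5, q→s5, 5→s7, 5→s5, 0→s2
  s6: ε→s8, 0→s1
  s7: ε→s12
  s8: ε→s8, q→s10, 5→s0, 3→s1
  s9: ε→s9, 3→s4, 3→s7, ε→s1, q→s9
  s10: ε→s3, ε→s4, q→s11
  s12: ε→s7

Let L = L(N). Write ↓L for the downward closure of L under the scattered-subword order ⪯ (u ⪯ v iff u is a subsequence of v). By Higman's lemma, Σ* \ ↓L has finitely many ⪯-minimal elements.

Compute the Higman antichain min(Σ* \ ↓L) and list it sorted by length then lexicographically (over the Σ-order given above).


A = [].

|Q|=13, |F|=1, |δ|=34 (14 ε).
min D↑ (1 st, q0=0, F={}): 0:q→0,0→0,5→0,3→0 [Hopcroft].
L(D↑) = ∅; no obstructions.


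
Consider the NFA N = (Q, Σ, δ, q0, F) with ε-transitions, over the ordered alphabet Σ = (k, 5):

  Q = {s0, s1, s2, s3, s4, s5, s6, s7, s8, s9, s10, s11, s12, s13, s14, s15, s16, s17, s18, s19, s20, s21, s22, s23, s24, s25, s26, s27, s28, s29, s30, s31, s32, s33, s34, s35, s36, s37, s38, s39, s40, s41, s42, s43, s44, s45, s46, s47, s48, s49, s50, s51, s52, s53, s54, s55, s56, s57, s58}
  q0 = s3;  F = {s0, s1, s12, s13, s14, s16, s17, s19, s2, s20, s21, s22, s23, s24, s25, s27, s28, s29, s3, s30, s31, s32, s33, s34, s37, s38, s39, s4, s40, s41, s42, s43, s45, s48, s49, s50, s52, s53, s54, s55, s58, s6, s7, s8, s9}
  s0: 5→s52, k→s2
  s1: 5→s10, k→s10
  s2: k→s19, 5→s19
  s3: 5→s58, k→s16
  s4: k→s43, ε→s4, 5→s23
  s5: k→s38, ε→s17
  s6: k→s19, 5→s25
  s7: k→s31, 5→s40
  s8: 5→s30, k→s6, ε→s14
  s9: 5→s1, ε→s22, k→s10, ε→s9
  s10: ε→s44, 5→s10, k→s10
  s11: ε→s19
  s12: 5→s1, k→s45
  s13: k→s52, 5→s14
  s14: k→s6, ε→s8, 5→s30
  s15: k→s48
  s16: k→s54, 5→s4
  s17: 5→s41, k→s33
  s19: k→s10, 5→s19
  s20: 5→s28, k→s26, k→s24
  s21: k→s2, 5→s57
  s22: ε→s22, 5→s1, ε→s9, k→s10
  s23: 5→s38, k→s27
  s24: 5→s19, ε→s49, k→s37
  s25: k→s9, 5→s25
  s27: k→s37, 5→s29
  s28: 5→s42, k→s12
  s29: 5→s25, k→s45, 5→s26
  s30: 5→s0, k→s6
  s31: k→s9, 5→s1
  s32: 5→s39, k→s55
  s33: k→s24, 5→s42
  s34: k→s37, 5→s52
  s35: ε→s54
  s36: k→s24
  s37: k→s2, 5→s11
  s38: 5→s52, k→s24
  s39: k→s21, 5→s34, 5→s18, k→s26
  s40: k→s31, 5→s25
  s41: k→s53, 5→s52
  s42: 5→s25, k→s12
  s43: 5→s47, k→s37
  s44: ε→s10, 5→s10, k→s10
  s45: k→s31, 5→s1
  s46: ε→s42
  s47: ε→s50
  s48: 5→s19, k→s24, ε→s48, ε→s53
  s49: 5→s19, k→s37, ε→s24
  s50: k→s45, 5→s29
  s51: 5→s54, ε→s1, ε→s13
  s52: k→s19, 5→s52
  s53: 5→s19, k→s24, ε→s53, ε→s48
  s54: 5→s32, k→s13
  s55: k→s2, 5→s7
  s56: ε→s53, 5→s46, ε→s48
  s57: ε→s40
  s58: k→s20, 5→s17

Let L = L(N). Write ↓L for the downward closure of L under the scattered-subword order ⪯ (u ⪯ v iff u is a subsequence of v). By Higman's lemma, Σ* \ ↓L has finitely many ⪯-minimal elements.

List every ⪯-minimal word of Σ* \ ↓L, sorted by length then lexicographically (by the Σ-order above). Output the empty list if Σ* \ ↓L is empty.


min(Σ*\↓L) = [5kk5k, kkkkkk, 5k5k55, 555k5k, 5555kk].

|Q|=59, |F|=45, |δ|=128 (25 ε).
min D↑ (42 st, q0=0, F={35}): 0:k→1,5→2 1:k→3,5→4 2:k→5,5→6 3:k→7,5→8 4:k→9,5→10 5:k→11,5→12 6:k→13,5→14 7:k→15,5→16 8:k→17,5→18 9:k→19,5→20 10:k→21,5→22 11:k→19,5→23 12:k→24,5→25 13:k→11,5→25 14:k→26,5→15 15:k→23,5→15 16:k→27,5→28 17:k→29,5→30 18:k→31,5→32 19:k→29,5→23 20:k→33,5→34 21:k→19,5→34 22:k→11,5→15 23:k→35,5→23 24:k→33,5→36 25:k→24,5→37 26:k→11,5→23 27:k→23,5→37 28:k→27,5→38 29:k→23,5→23 30:k→39,5→40 31:k→29,5→40 32:k→19,5→15 33:k→39,5→36 34:k→33,5→37 35:k→35,5→35 36:k→35,5→35 37:k→41,5→37 38:k→29,5→15 39:k→41,5→36 40:k→39,5→37 41:k→35,5→36 (ε-aug+det+¬).
'5kk5k': N↓-sim [52, 48, 33, 15, 5, 2] end={s10,s44} — reject; 5/5 deletions ∈↓L.
'kkkkkk': N↓-sim [52, 48, 38, 25, 11, 6, 2] end={s10,s44} ∉↓L; 6/6 del acc.
'5k5k55': |S_i|=[52, 48, 33, 20, 8, 3, 2] end={s10,s44} rej; 6/6 deletions ∈↓L.
'555k5k': run [52, 48, 40, 28, 16, 5, 2] end={s10,s44} — reject; 6/6 deletions ∈↓L.
'5555kk': N↓-sim [52, 48, 40, 28, 10, 6, 2] end={s10,s44} — reject; 6/6 single-dels accept.
5 minimals (antichain).


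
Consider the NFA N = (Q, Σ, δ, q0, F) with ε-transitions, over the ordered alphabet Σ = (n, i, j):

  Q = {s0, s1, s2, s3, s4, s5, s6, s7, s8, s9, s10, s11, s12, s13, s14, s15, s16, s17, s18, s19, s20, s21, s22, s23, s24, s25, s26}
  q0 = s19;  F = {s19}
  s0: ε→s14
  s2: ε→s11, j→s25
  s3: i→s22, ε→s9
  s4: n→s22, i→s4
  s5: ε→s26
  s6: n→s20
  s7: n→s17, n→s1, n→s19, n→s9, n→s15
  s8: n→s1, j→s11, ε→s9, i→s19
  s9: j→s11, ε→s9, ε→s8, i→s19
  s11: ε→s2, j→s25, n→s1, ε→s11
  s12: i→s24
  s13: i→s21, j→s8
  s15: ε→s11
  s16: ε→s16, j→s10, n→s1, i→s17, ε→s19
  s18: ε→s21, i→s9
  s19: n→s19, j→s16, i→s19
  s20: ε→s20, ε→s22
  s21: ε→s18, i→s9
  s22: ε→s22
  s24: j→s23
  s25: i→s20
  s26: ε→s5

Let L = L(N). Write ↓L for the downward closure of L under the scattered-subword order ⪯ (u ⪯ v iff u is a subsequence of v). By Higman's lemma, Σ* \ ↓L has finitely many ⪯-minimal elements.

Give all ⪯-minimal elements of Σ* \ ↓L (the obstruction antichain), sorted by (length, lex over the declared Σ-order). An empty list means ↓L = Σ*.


A = [].

|Q|=27, |F|=1, |δ|=48 (18 ε).
min D↑ (1 st, q0=0, F={}): 0:n→0,i→0,j→0.
L(D↑) = ∅; no obstructions.


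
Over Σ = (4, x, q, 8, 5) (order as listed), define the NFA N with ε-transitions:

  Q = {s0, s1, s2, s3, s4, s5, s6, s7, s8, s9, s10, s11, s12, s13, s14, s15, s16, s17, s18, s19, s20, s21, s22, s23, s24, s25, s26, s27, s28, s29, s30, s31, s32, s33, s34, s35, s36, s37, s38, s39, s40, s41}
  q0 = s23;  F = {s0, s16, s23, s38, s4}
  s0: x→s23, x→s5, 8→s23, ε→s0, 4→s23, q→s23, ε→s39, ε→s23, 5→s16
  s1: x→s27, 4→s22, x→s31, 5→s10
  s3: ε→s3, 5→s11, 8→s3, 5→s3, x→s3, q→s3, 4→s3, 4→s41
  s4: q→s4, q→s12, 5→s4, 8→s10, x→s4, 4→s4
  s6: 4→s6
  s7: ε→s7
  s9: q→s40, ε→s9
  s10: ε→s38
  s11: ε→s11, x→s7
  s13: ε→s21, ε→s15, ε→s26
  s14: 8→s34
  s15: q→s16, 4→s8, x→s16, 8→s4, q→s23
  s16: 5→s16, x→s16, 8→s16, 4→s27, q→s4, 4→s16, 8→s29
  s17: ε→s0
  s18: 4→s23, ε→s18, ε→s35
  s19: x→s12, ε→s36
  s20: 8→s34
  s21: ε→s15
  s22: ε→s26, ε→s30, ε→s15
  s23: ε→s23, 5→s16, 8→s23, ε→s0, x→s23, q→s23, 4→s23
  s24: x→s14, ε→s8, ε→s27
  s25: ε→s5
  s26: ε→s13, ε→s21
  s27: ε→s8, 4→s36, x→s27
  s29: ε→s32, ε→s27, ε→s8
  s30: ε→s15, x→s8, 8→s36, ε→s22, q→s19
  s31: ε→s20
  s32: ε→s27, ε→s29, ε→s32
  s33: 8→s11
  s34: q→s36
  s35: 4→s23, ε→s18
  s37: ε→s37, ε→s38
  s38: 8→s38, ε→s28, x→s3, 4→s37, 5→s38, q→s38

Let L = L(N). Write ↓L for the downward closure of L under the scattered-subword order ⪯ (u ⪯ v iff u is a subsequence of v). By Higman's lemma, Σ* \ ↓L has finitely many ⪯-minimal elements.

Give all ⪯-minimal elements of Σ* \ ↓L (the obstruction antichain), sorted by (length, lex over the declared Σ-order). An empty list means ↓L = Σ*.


min(Σ*\↓L) = [5q8x].

|Q|=42, |F|=5, |δ|=101 (40 ε).
min D↑ (5 st, q0=0, F={4}): 0:4→0,x→0,q→0,8→0,5→1 1:4→1,x→1,q→2,8→1,5→1 2:4→2,x→2,q→2,8→3,5→2 3:4→3,x→4,q→3,8→3,5→3 4:4→4,x→4,q→4,8→4,5→4 [Hopcroft].
'5q8x': run [20, 16, 10, 8, 4] end={s11,s3,s41,s7} ∉↓L; 4/4 del acc.
1 words, ⪯-incomp.


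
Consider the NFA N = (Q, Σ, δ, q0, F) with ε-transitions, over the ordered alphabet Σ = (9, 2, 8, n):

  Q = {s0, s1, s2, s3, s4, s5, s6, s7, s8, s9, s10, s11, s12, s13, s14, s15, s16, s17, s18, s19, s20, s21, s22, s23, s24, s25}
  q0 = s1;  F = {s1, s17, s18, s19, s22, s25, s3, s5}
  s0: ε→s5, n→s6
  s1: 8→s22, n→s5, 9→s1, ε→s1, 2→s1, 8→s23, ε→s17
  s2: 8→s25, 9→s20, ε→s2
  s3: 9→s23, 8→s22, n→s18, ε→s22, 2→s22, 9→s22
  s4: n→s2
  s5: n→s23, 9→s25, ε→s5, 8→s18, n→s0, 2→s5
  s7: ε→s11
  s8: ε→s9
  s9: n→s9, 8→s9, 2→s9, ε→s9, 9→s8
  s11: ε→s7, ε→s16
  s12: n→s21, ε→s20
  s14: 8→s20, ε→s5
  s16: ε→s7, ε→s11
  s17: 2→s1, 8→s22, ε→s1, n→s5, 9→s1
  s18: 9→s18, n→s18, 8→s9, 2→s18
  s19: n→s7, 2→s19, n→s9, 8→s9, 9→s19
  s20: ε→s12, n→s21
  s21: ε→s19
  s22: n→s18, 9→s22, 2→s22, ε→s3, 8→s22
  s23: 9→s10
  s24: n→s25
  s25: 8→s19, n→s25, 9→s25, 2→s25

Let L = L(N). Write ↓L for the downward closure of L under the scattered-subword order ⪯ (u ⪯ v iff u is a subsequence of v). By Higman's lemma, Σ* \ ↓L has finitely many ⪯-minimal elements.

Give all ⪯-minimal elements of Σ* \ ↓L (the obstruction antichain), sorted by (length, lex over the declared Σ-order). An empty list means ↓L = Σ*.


|Q|=26, |F|=8, |δ|=68 (19 ε).
min D↑ (7 st, q0=0, F={5}): 0:9→0,2→0,8→1,n→2 1:9→1,2→1,8→1,n→3 2:9→4,2→2,8→3,n→2 3:9→3,2→3,8→5,n→3 4:9→4,2→4,8→6,n→4 5:9→5,2→5,8→5,n→5 6:9→6,2→6,8→5,n→5.
'8n8': N↓-sim [17, 11, 6, 2] end={s8,s9} — reject; 3/3 del acc.
'n88': run [17, 13, 7, 2] end={s8,s9} rej; 3/3 deletions ∈↓L.
'n98n': |S_i|=[17, 13, 9, 6, 5] end={s11,s16,s7,s8,s9} — reject; 4/4 single-dels accept.
3 obstructions.

A = [8n8, n88, n98n].


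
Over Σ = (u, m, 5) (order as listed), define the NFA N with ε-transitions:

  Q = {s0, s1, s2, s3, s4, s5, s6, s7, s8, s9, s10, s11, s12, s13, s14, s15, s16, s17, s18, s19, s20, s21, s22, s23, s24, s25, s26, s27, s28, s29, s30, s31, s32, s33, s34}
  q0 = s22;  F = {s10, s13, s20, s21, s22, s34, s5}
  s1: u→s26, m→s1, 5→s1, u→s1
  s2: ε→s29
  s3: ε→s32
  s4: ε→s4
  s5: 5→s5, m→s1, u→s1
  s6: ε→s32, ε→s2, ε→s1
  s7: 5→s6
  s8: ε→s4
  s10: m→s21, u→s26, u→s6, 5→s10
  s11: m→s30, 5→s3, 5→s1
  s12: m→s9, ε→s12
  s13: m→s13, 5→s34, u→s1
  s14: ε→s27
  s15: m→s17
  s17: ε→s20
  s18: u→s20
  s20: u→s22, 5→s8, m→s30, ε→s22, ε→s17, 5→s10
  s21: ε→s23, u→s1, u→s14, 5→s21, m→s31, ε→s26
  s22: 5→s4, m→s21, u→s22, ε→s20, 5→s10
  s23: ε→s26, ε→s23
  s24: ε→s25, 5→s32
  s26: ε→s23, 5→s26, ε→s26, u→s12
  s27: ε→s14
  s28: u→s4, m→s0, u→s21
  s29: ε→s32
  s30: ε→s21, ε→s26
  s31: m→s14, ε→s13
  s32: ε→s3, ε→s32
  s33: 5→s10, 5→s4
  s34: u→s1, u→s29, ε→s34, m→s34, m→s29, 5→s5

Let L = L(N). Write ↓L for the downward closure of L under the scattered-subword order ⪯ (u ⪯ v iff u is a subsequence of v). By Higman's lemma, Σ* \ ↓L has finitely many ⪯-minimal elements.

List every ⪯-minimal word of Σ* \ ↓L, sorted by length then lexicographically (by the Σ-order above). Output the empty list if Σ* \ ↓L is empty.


Antichain: [mu, 5u, mm55m].

|Q|=35, |F|=7, |δ|=75 (28 ε).
min D↑ (7 st, q0=0, F={3}): 0:u→0,m→1,5→2 1:u→3,m→4,5→1 2:u→3,m→1,5→2 3:u→3,m→3,5→3 4:u→3,m→4,5→5 5:u→3,m→5,5→6 6:u→3,m→3,5→6 (ε-aug+det+¬).
'mu': N↓-sim [24, 16, 10] end={s1,s12,s14,s23,s26,s27,s29,s3,s32,s9} rej; 2/2 single-dels accept.
'5u': |S_i|=[24, 20, 12] end={s1,s12,s14,s2,s23,s26,s27,s29,s3,s32,s6,s9} ∉↓L; 2/2 single-dels accept.
'mm55m': |S_i|=[24, 16, 14, 10, 6, 5] end={s1,s12,s23,s26,s9} rej; 5/5 deletions ∈↓L.
3 obstructions.


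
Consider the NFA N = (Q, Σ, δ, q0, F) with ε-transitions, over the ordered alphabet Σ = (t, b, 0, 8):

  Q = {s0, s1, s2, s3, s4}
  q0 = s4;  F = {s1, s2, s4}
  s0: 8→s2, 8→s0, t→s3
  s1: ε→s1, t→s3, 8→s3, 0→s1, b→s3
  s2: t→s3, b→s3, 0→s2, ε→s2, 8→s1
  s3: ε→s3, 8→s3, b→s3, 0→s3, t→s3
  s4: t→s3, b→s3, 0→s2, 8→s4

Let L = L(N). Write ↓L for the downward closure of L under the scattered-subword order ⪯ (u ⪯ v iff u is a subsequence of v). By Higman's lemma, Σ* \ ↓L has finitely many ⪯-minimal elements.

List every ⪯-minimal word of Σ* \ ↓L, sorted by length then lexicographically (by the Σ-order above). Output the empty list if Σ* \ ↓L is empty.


|Q|=5, |F|=3, |δ|=22 (3 ε).
min D↑ (4 st, q0=0, F={1}): 0:t→1,b→1,0→2,8→0 1:t→1,b→1,0→1,8→1 2:t→1,b→1,0→2,8→3 3:t→1,b→1,0→3,8→1 (ε-aug+det+¬).
't': run [4, 1] end={s3} — reject; 1/1 deletions ∈↓L.
'b': N↓-sim [4, 1] end={s3} ∉↓L; 1/1 deletions ∈↓L.
'088': |S_i|=[4, 3, 2, 1] end={s3} ∉↓L; 3/3 del acc.
3 obstructions.

A = [t, b, 088].


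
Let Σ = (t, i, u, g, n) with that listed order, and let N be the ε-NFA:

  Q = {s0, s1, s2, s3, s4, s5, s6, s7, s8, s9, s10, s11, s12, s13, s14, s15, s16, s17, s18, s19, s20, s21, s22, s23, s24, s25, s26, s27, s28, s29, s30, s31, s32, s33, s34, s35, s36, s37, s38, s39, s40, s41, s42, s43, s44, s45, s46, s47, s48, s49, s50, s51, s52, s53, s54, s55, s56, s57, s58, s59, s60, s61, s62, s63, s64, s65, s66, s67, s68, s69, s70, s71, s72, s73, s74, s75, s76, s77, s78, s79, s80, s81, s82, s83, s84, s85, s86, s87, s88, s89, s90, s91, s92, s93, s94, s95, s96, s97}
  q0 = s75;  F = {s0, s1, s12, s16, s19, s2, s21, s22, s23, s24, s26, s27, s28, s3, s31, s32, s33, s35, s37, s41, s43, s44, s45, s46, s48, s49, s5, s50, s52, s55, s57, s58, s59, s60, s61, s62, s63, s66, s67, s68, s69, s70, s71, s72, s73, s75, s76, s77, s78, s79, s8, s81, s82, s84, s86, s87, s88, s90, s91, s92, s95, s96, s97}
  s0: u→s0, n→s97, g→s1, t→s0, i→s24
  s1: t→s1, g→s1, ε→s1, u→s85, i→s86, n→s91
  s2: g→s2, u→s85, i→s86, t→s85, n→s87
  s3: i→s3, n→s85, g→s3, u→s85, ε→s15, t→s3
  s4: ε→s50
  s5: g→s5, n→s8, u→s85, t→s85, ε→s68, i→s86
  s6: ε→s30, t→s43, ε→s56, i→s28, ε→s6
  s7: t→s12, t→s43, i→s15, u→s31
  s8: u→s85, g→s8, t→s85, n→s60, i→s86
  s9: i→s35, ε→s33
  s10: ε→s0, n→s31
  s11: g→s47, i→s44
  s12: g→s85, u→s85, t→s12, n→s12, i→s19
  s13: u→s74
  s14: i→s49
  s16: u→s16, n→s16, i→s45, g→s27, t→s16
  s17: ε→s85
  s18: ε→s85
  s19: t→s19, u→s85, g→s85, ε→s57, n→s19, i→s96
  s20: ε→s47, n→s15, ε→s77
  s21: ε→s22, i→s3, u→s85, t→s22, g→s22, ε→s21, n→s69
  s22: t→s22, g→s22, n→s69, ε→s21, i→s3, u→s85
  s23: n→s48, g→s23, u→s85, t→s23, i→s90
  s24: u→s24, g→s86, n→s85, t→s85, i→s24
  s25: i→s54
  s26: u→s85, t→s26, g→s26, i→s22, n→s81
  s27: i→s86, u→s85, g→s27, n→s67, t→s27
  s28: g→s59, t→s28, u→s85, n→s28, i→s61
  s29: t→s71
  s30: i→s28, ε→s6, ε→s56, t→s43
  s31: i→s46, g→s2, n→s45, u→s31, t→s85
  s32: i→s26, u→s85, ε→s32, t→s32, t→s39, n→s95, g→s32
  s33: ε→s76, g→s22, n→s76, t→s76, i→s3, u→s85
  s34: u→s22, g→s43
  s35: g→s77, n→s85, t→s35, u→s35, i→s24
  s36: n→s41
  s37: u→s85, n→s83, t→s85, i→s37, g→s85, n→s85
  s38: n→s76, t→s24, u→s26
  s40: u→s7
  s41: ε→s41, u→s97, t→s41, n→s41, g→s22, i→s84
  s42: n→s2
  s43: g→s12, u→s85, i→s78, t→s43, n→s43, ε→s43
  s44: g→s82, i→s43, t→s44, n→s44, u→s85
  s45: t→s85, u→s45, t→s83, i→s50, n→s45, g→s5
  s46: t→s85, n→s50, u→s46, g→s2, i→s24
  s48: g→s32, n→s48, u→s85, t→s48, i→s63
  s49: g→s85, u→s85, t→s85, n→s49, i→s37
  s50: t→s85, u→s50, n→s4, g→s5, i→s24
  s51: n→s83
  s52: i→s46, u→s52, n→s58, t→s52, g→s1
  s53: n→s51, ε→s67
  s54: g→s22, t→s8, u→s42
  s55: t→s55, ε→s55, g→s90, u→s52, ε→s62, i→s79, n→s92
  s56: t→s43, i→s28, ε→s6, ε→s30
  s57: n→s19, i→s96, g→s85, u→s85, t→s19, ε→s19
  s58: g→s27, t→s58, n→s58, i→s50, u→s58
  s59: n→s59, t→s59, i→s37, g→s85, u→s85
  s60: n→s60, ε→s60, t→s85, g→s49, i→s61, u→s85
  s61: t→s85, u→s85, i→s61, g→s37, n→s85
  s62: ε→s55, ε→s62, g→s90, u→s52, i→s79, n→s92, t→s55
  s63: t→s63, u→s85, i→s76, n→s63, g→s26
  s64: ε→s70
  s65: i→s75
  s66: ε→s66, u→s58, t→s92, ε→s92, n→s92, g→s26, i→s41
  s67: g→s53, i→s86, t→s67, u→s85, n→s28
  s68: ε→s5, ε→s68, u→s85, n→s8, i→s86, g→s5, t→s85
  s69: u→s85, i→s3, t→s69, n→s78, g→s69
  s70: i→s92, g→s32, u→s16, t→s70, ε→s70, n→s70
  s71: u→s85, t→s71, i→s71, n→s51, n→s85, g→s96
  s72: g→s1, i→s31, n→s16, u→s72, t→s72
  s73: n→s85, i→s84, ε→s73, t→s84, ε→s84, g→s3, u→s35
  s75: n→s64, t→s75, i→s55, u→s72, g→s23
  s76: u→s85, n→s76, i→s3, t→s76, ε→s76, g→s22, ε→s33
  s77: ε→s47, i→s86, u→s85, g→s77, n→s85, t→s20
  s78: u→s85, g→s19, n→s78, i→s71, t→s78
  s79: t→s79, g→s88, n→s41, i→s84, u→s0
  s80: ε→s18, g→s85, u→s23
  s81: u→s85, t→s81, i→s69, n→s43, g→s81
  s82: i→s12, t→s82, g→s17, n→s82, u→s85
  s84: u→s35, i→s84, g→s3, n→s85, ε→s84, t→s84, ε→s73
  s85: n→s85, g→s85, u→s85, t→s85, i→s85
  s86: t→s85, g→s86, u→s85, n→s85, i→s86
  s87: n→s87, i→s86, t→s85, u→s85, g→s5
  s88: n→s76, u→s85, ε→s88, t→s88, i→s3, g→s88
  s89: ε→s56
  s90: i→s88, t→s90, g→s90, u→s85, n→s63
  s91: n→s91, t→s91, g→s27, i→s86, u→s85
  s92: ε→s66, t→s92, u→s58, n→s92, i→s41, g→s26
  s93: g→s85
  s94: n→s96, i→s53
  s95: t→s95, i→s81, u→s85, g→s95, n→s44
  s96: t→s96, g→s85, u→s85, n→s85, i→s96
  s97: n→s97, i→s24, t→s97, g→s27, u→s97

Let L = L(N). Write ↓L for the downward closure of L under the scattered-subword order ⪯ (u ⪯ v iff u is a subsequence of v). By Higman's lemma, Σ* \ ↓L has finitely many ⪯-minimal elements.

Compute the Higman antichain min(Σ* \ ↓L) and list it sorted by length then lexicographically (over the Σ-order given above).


|Q|=98, |F|=63, |δ|=411 (49 ε).
min D↑ (57 st, q0=0, F={12}): 0:t→0,i→1,u→2,g→3,n→4 1:t→1,i→5,u→6,g→7,n→8 2:t→2,i→9,u→2,g→10,n→11 3:t→3,i→7,u→12,g→3,n→13 4:t→4,i→8,u→11,g→14,n→4 5:t→5,i→15,u→16,g→17,n→18 6:t→6,i→19,u→6,g→10,n→20 7:t→7,i→17,u→12,g→7,n→21 8:t→8,i→18,u→20,g→22,n→8 9:t→12,i→19,u→9,g→23,n→24 10:t→10,i→25,u→12,g→10,n→26 11:t→11,i→24,u→11,g→27,n→11 12:t→12,i→12,u→12,g→12,n→12 13:t→13,i→21,u→12,g→14,n→13 14:t→14,i→22,u→12,g→14,n→28 15:t→15,i→15,u→29,g→30,n→12 16:t→16,i→31,u→16,g→10,n→32 17:t→17,i→30,u→12,g→17,n→33 18:t→18,i→15,u→32,g→34,n→18 19:t→12,i→31,u→19,g→23,n→35 20:t→20,i→35,u→20,g→27,n→20 21:t→21,i→33,u→12,g→22,n→21 22:t→22,i→34,u→12,g→22,n→36 23:t→12,i→25,u→12,g→23,n→37 24:t→12,i→35,u→24,g→38,n→24 25:t→12,i→25,u→12,g→25,n→12 26:t→26,i→25,u→12,g→27,n→26 27:t→27,i→25,u→12,g→27,n→39 28:t→28,i→36,u→12,g→28,n→40 29:t→29,i→31,u→29,g→41,n→12 30:t→30,i→30,u→12,g→30,n→12 31:t→12,i→31,u→31,g→25,n→12 32:t→32,i→31,u→32,g→27,n→32 33:t→33,i→30,u→12,g→34,n→33 34:t→34,i→30,u→12,g→34,n→42 35:t→12,i→31,u→35,g→38,n→35 36:t→36,i→42,u→12,g→36,n→43 37:t→12,i→25,u→12,g→38,n→37 38:t→12,i→25,u→12,g→38,n→44 39:t→39,i→25,u→12,g→39,n→45 40:t→40,i→43,u→12,g→46,n→40 41:t→41,i→25,u→12,g→41,n→12 42:t→42,i→30,u→12,g→42,n→47 43:t→43,i→47,u→12,g→48,n→43 44:t→12,i→25,u→12,g→44,n→49 45:t→45,i→50,u→12,g→51,n→45 46:t→46,i→48,u→12,g→12,n→46 47:t→47,i→52,u→12,g→53,n→47 48:t→48,i→53,u→12,g→12,n→48 49:t→12,i→50,u→12,g→54,n→49 50:t→12,i→50,u→12,g→55,n→12 51:t→51,i→55,u→12,g→12,n→51 52:t→52,i→52,u→12,g→56,n→12 53:t→53,i→56,u→12,g→12,n→53 54:t→12,i→55,u→12,g→12,n→54 55:t→12,i→55,u→12,g→12,n→12 56:t→56,i→56,u→12,g→12,n→12.
'gu': |S_i|=[74, 50, 1] end={s85} ∉↓L; 2/2 single-dels accept.
'uit': N↓-sim [74, 37, 18, 2] end={s83,s85} — reject; 3/3 single-dels accept.
'iiin': |S_i|=[74, 61, 47, 17, 4] end={s15,s51,s83,s85} ∉↓L; 4/4 del acc.
'ugin': |S_i|=[74, 37, 24, 5, 2] end={s83,s85} rej; 4/4 del acc.
'ngnngg': run [74, 60, 39, 28, 19, 11, 2] end={s17,s85} — reject; 6/6 single-dels accept.
5 words, ⪯-incomp.

Antichain: [gu, uit, iiin, ugin, ngnngg].


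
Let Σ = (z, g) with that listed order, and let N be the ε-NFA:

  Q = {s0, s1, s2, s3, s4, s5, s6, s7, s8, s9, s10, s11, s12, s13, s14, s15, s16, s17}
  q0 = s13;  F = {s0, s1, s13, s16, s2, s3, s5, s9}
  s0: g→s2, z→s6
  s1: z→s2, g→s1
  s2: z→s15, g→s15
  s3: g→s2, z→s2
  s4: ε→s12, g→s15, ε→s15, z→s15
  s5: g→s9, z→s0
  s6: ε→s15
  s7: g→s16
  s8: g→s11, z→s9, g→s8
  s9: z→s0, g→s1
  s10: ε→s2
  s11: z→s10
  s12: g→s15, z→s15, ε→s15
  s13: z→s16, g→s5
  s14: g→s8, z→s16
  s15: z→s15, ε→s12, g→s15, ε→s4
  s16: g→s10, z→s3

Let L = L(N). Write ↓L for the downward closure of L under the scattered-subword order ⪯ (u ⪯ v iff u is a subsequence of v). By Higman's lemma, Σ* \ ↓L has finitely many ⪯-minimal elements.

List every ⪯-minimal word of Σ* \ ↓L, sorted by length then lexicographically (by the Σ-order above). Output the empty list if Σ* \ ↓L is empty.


Antichain: [zgz, zgg, gzz, zzzz, zzzg, gggzg].

|Q|=18, |F|=8, |δ|=36 (7 ε).
min D↑ (9 st, q0=0, F={7}): 0:z→1,g→2 1:z→3,g→4 2:z→5,g→6 3:z→4,g→4 4:z→7,g→7 5:z→7,g→4 6:z→5,g→8 7:z→7,g→7 8:z→4,g→8.
'zgz': |S_i|=[13, 9, 5, 3] end={s12,s15,s4} rej; 3/3 deletions ∈↓L.
'zgg': N↓-sim [13, 9, 5, 3] end={s12,s15,s4} rej; 3/3 del acc.
'gzz': |S_i|=[13, 10, 6, 4] end={s12,s15,s4,s6} ∉↓L; 3/3 deletions ∈↓L.
'zzzz': |S_i|=[13, 9, 6, 4, 3] end={s12,s15,s4} ∉↓L; 4/4 single-dels accept.
'zzzg': |S_i|=[13, 9, 6, 4, 3] end={s12,s15,s4} ∉↓L; 4/4 del acc.
'gggzg': N↓-sim [13, 10, 8, 5, 4, 3] end={s12,s15,s4} rej; 5/5 deletions ∈↓L.
6 minimals (antichain).


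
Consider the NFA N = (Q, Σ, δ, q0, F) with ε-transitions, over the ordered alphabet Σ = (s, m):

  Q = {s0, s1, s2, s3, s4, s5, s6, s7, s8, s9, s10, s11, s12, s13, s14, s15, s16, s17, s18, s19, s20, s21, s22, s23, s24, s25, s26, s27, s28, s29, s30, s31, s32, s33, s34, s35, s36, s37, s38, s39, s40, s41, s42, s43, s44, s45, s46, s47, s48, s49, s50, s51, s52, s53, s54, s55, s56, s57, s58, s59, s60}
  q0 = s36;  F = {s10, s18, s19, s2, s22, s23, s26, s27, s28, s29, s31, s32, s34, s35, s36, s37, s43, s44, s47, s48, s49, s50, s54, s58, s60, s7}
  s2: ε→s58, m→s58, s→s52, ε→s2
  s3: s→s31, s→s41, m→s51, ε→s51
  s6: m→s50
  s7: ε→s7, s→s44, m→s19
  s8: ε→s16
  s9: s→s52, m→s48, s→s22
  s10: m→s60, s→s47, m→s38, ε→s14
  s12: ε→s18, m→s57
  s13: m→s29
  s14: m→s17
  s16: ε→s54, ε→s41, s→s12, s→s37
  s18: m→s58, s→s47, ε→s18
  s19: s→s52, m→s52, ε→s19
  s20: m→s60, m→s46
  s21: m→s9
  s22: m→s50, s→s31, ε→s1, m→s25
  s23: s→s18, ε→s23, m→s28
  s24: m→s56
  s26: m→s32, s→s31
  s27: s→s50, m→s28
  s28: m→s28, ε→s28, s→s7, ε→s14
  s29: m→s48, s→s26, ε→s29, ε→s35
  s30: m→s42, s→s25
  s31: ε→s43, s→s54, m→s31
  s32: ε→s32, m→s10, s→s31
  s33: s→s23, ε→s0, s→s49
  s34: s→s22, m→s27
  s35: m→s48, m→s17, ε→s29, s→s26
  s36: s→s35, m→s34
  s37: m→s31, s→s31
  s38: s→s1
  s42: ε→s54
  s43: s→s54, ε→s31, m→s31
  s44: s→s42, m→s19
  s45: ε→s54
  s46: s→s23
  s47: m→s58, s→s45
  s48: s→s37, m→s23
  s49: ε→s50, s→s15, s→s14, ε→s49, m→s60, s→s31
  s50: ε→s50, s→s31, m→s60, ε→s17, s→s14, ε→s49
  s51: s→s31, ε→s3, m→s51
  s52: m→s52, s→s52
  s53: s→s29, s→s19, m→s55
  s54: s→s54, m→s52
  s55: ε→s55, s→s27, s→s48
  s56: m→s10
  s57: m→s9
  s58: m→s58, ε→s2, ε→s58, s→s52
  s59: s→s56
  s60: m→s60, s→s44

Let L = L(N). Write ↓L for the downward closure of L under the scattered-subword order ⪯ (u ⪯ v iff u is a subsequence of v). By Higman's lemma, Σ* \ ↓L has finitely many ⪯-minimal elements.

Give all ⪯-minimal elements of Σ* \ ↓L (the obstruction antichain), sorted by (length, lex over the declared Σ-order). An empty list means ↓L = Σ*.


|Q|=61, |F|=26, |δ|=125 (33 ε).
min D↑ (23 st, q0=0, F={18}): 0:s→1,m→2 1:s→3,m→4 2:s→5,m→6 3:s→7,m→8 4:s→9,m→10 5:s→7,m→11 6:s→11,m→12 7:s→13,m→7 8:s→7,m→14 9:s→7,m→7 10:s→15,m→12 11:s→7,m→16 12:s→17,m→12 13:s→13,m→18 14:s→19,m→16 15:s→19,m→20 16:s→21,m→16 17:s→21,m→22 18:s→18,m→18 19:s→13,m→20 20:s→18,m→20 21:s→13,m→22 22:s→18,m→18 (ε-aug+det+¬).
'ssssm': |S_i|=[35, 32, 23, 12, 4, 1] end={s52} rej; 5/5 deletions ∈↓L.
'msssm': N↓-sim [35, 31, 23, 14, 4, 1] end={s52} ∉↓L; 5/5 deletions ∈↓L.
'smsmsm': run [35, 32, 28, 18, 8, 2, 1] end={s52} ∉↓L; 6/6 del acc.
'smmsms': |S_i|=[35, 32, 28, 21, 12, 4, 1] end={s52} ∉↓L; 6/6 deletions ∈↓L.
'mmmsms': |S_i|=[35, 31, 26, 16, 7, 2, 1] end={s52} ∉↓L; 6/6 del acc.
'mmmsmm': N↓-sim [35, 31, 26, 16, 7, 2, 1] end={s52} — reject; 6/6 single-dels accept.
6 obstructions.

A = [ssssm, msssm, smsmsm, smmsms, mmmsms, mmmsmm].


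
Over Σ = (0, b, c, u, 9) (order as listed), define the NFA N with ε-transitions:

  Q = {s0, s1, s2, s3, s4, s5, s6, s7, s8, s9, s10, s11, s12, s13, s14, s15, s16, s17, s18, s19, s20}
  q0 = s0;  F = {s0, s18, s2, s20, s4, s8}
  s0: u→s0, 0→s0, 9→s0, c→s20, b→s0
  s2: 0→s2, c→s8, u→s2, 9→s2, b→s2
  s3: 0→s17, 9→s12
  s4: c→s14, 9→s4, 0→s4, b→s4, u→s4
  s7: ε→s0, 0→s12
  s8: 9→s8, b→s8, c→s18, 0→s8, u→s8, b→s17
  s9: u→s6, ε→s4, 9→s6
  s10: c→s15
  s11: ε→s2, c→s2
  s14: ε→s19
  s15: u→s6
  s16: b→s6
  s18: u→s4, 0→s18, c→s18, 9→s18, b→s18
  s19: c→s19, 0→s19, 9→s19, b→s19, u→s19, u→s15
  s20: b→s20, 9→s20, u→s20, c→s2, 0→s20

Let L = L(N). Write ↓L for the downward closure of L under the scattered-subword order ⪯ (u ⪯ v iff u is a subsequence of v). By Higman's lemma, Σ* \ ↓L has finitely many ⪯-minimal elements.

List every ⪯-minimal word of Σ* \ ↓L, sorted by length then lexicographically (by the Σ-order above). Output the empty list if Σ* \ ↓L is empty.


|Q|=21, |F|=6, |δ|=50 (4 ε).
min D↑ (7 st, q0=0, F={6}): 0:0→0,b→0,c→1,u→0,9→0 1:0→1,b→1,c→2,u→1,9→1 2:0→2,b→2,c→3,u→2,9→2 3:0→3,b→3,c→4,u→3,9→3 4:0→4,b→4,c→4,u→5,9→4 5:0→5,b→5,c→6,u→5,9→5 6:0→6,b→6,c→6,u→6,9→6 (ε-aug+det+¬).
'ccccuc': run [11, 10, 9, 8, 6, 5, 4] end={s14,s15,s19,s6} ∉↓L; 6/6 del acc.
1 obstructions.

Antichain: [ccccuc].


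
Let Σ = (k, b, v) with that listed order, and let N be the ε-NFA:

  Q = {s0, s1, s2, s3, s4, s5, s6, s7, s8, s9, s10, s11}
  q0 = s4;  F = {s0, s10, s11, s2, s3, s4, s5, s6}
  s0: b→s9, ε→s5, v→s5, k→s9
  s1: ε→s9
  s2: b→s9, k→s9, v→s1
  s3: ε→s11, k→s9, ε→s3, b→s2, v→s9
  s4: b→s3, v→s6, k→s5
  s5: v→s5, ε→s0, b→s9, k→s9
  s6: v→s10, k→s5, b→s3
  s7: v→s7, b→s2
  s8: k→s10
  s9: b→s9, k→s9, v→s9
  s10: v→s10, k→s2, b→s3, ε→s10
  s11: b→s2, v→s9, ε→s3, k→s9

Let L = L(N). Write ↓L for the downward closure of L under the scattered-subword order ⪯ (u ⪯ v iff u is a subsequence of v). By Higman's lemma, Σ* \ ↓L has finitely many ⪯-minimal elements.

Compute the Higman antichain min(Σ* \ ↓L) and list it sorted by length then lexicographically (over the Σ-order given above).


A = [kk, kb, bk, bv, bbb, vvkv].

|Q|=12, |F|=8, |δ|=37 (7 ε).
min D↑ (7 st, q0=0, F={4}): 0:k→1,b→2,v→3 1:k→4,b→4,v→1 2:k→4,b→5,v→4 3:k→1,b→2,v→6 4:k→4,b→4,v→4 5:k→4,b→4,v→4 6:k→5,b→2,v→6 [Hopcroft].
'kk': N↓-sim [10, 5, 1] end={s9} — reject; 2/2 del acc.
'kb': |S_i|=[10, 5, 1] end={s9} ∉↓L; 2/2 single-dels accept.
'bk': run [10, 5, 1] end={s9} rej; 2/2 single-dels accept.
'bv': N↓-sim [10, 5, 2] end={s1,s9} rej; 2/2 single-dels accept.
'bbb': run [10, 5, 3, 1] end={s9} rej; 3/3 single-dels accept.
'vvkv': N↓-sim [10, 9, 8, 3, 2] end={s1,s9} rej; 4/4 single-dels accept.
6 words, ⪯-incomp.


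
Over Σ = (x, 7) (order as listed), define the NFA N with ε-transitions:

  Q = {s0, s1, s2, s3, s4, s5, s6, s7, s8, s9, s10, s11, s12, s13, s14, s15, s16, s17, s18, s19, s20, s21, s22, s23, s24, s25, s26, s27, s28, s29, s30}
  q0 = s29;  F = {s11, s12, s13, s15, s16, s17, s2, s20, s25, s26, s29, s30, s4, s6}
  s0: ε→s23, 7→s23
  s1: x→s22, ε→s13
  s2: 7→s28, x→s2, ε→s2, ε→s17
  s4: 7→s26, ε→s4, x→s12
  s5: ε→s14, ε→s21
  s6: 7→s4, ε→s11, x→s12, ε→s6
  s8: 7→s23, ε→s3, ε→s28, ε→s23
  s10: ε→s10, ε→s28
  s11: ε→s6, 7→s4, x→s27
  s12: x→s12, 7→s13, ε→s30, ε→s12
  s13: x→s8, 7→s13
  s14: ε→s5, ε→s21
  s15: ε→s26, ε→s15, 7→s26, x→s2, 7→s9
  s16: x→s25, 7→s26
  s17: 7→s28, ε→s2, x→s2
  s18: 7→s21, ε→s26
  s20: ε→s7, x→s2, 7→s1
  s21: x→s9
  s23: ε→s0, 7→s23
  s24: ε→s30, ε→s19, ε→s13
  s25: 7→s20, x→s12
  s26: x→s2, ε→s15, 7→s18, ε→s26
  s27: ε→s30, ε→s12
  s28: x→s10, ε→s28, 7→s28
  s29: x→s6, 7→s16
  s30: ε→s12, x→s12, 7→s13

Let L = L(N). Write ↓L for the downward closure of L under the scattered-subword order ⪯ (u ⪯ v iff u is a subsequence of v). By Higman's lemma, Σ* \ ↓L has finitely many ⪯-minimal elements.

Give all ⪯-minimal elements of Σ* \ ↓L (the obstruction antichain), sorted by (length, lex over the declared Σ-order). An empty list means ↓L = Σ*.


min(Σ*\↓L) = [xx7x, 77x7, 7x77x].

|Q|=31, |F|=14, |δ|=71 (34 ε).
min D↑ (11 st, q0=0, F={10}): 0:x→1,7→2 1:x→3,7→4 2:x→5,7→6 3:x→3,7→7 4:x→3,7→6 5:x→3,7→8 6:x→9,7→6 7:x→10,7→7 8:x→9,7→7 9:x→9,7→10 10:x→10,7→10.
'xx7x': N↓-sim [27, 25, 14, 7, 6] end={s0,s10,s23,s28,s3,s8} rej; 4/4 single-dels accept.
'77x7': run [27, 23, 18, 10, 4] end={s0,s10,s23,s28} rej; 4/4 single-dels accept.
'7x77x': |S_i|=[27, 23, 17, 13, 9, 7] end={s0,s10,s22,s23,s28,s3,s8} ∉↓L; 5/5 del acc.
3 minimals (antichain).
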